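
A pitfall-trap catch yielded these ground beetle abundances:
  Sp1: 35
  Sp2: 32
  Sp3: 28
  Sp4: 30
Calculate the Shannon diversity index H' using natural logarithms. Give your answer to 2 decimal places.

1.38

Total N = 35+32+28+30 = 125, so the proportions are 0.28, 0.256, 0.224, 0.24 (working shown to 4 dp, full precision carried).
Each pᵢ ln pᵢ term: 0.28×(-1.2730)=-0.3564, 0.256×(-1.3626)=-0.3488, 0.224×(-1.4961)=-0.3351, 0.24×(-1.4271)=-0.3425.
Sum = -1.3829, so H' = 1.38.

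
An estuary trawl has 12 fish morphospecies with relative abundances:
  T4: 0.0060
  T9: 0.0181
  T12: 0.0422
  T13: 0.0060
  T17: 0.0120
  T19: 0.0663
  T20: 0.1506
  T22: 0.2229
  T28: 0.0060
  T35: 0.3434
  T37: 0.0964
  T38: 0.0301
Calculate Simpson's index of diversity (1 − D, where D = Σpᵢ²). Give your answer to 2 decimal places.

D = 0.006² + 0.0181² + 0.0422² + 0.006² + 0.012² + 0.0663² + 0.1506² + 0.2229² + 0.006² + 0.3434² + 0.0964² + 0.0301² = 0.0000 + 0.0003 + 0.0018 + 0.0000 + 0.0001 + 0.0044 + 0.0227 + 0.0497 + 0.0000 + 0.1179 + 0.0093 + 0.0009 = 0.2072 (working shown to 4 dp, full precision carried).
So 1 − D = 0.7928, i.e. 0.79 to 2 decimal places.

0.79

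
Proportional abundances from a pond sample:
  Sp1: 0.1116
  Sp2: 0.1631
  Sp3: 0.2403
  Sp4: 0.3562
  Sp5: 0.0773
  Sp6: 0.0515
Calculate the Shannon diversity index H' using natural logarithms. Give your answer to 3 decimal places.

1.601

Each pᵢ ln pᵢ term (working shown to 5 dp, full precision carried): 0.1116×(-2.19283)=-0.24472, 0.1631×(-1.81339)=-0.29576, 0.2403×(-1.42587)=-0.34264, 0.3562×(-1.03226)=-0.36769, 0.0773×(-2.56006)=-0.19789, 0.0515×(-2.96617)=-0.15276.
Sum = -1.60146, so H' = 1.601.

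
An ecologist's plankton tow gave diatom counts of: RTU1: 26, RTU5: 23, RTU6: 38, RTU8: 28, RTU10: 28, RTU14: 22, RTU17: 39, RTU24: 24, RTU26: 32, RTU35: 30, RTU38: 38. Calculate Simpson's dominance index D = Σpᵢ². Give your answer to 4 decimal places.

Total N = 26+23+38+28+28+22+39+24+32+30+38 = 328, so the proportions are 0.079268, 0.070122, 0.115854, 0.085366, 0.085366, 0.067073, 0.118902, 0.073171, 0.097561, 0.091463, 0.115854 (working shown to 6 dp, full precision carried).
D = 0.079268² + 0.070122² + 0.115854² + 0.085366² + 0.085366² + 0.067073² + 0.118902² + 0.073171² + 0.097561² + 0.091463² + 0.115854² = 0.006283 + 0.004917 + 0.013422 + 0.007287 + 0.007287 + 0.004499 + 0.014138 + 0.005354 + 0.009518 + 0.008366 + 0.013422 = 0.094494.
To 4 decimal places, D = 0.0945.

0.0945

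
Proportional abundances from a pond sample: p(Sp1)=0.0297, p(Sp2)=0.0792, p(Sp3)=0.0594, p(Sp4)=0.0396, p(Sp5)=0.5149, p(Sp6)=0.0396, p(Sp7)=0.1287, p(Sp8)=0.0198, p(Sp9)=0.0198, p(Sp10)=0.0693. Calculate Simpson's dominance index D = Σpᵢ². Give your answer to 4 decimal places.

D = 0.0297² + 0.0792² + 0.0594² + 0.0396² + 0.5149² + 0.0396² + 0.1287² + 0.0198² + 0.0198² + 0.0693² = 0.000882 + 0.006273 + 0.003528 + 0.001568 + 0.265122 + 0.001568 + 0.016564 + 0.000392 + 0.000392 + 0.004802 = 0.301092 (working shown to 6 dp, full precision carried).
To 4 decimal places, D = 0.3011.

0.3011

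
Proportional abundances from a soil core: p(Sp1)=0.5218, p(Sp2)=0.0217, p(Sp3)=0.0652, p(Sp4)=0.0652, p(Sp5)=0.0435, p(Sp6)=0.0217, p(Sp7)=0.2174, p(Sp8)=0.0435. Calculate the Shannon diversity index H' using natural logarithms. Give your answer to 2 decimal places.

1.47

Each pᵢ ln pᵢ term (working shown to 4 dp, full precision carried): 0.5218×(-0.6505)=-0.3394, 0.0217×(-3.8304)=-0.0831, 0.0652×(-2.7303)=-0.1780, 0.0652×(-2.7303)=-0.1780, 0.0435×(-3.1350)=-0.1364, 0.0217×(-3.8304)=-0.0831, 0.2174×(-1.5260)=-0.3318, 0.0435×(-3.1350)=-0.1364.
Sum = -1.4662, so H' = 1.47.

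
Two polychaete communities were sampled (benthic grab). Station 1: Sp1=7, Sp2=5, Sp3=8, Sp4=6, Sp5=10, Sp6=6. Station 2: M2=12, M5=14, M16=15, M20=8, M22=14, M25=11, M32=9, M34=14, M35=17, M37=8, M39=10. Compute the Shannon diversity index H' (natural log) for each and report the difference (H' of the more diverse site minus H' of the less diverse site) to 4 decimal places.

0.6030

Station 1: N=42, proportions 0.166667, 0.119048, 0.190476, 0.142857, 0.238095, 0.142857, giving H' = 1.765502 (working shown to 6 dp, full precision carried).
Station 2: N=132, proportions 0.090909, 0.106061, 0.113636, 0.060606, 0.106061, 0.083333, 0.068182, 0.106061, 0.128788, 0.060606, 0.075758, giving H' = 2.368458.
Difference = |1.765502 − 2.368458| = 0.602956, i.e. 0.6030 to 4 decimal places.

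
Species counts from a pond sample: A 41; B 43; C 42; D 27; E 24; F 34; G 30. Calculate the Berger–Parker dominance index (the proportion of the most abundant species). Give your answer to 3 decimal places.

Total N = 41+43+42+27+24+34+30 = 241, so the proportions are 0.17012, 0.17842, 0.17427, 0.11203, 0.09959, 0.14108, 0.12448 (working shown to 5 dp, full precision carried).
The largest proportion is 0.17842, i.e. d = 0.178 to 3 decimal places.

0.178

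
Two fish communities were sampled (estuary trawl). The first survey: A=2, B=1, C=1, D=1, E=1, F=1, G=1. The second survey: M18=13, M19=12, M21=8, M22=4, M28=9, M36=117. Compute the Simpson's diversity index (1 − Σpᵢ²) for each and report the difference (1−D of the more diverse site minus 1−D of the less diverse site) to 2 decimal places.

The first survey: N=8, proportions 0.25, 0.125, 0.125, 0.125, 0.125, 0.125, 0.125, giving 1−D = 0.84375 (working shown to 5 dp, full precision carried).
The second survey: N=163, proportions 0.07975, 0.07362, 0.04908, 0.02454, 0.05521, 0.71779, giving 1−D = 0.46694.
Difference = |0.84375 − 0.46694| = 0.37681, i.e. 0.38 to 2 decimal places.

0.38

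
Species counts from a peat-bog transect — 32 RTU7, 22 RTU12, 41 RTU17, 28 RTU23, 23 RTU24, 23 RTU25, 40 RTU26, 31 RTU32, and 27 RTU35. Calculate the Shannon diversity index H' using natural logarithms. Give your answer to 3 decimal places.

Total N = 32+22+41+28+23+23+40+31+27 = 267, so the proportions are 0.11985, 0.0824, 0.15356, 0.10487, 0.08614, 0.08614, 0.14981, 0.1161, 0.10112 (working shown to 5 dp, full precision carried).
Each pᵢ ln pᵢ term: 0.11985×(-2.12151)=-0.25426, 0.0824×(-2.49621)=-0.20568, 0.15356×(-1.87368)=-0.28772, 0.10487×(-2.25504)=-0.23648, 0.08614×(-2.45175)=-0.21120, 0.08614×(-2.45175)=-0.21120, 0.14981×(-1.89837)=-0.28440, 0.1161×(-2.15326)=-0.25000, 0.10112×(-2.29141)=-0.23172.
Sum = -2.17267, so H' = 2.173.

2.173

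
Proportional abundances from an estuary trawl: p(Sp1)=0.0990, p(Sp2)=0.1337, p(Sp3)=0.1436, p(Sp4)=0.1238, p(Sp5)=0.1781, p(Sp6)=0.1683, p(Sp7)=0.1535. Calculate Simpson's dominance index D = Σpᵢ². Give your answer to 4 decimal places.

0.1472

D = 0.099² + 0.1337² + 0.1436² + 0.1238² + 0.1781² + 0.1683² + 0.1535² = 0.009801 + 0.017876 + 0.020621 + 0.015326 + 0.031720 + 0.028325 + 0.023562 = 0.147231 (working shown to 6 dp, full precision carried).
To 4 decimal places, D = 0.1472.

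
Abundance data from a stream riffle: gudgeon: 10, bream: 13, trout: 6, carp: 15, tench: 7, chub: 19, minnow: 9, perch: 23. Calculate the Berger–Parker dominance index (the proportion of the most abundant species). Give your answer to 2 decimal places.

Total N = 10+13+6+15+7+19+9+23 = 102, so the proportions are 0.098, 0.1275, 0.0588, 0.1471, 0.0686, 0.1863, 0.0882, 0.2255 (working shown to 4 dp, full precision carried).
The largest proportion is 0.2255, i.e. d = 0.23 to 2 decimal places.

0.23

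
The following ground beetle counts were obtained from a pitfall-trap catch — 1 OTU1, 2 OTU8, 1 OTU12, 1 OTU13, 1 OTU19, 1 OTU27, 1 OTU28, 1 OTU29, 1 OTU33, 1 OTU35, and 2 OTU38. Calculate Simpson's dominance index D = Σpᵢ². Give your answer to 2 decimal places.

0.10

Total N = 1+2+1+1+1+1+1+1+1+1+2 = 13, so the proportions are 0.0769, 0.1538, 0.0769, 0.0769, 0.0769, 0.0769, 0.0769, 0.0769, 0.0769, 0.0769, 0.1538 (working shown to 4 dp, full precision carried).
D = 0.0769² + 0.1538² + 0.0769² + 0.0769² + 0.0769² + 0.0769² + 0.0769² + 0.0769² + 0.0769² + 0.0769² + 0.1538² = 0.0059 + 0.0237 + 0.0059 + 0.0059 + 0.0059 + 0.0059 + 0.0059 + 0.0059 + 0.0059 + 0.0059 + 0.0237 = 0.1006.
To 2 decimal places, D = 0.10.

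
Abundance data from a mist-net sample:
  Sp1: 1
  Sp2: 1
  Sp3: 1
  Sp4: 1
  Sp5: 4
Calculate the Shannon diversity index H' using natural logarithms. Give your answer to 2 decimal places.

1.39

Total N = 1+1+1+1+4 = 8, so the proportions are 0.125, 0.125, 0.125, 0.125, 0.5 (working shown to 4 dp, full precision carried).
Each pᵢ ln pᵢ term: 0.125×(-2.0794)=-0.2599, 0.125×(-2.0794)=-0.2599, 0.125×(-2.0794)=-0.2599, 0.125×(-2.0794)=-0.2599, 0.5×(-0.6931)=-0.3466.
Sum = -1.3863, so H' = 1.39.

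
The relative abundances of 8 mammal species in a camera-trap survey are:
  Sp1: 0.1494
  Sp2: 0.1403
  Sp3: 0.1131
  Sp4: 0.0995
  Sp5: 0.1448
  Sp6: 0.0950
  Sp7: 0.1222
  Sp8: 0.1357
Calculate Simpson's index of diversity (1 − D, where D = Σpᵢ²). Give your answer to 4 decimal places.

D = 0.1494² + 0.1403² + 0.1131² + 0.0995² + 0.1448² + 0.095² + 0.1222² + 0.1357² = 0.022320 + 0.019684 + 0.012792 + 0.009900 + 0.020967 + 0.009025 + 0.014933 + 0.018414 = 0.128036 (working shown to 6 dp, full precision carried).
So 1 − D = 0.871964, i.e. 0.8720 to 4 decimal places.

0.8720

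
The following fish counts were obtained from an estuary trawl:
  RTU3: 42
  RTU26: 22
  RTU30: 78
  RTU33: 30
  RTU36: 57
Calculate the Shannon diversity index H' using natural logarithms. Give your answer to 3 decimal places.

Total N = 42+22+78+30+57 = 229, so the proportions are 0.18341, 0.09607, 0.34061, 0.131, 0.24891 (working shown to 5 dp, full precision carried).
Each pᵢ ln pᵢ term: 0.18341×(-1.69605)=-0.31107, 0.09607×(-2.34268)=-0.22506, 0.34061×(-1.07701)=-0.36684, 0.131×(-2.03252)=-0.26627, 0.24891×(-1.39067)=-0.34615.
Sum = -1.51539, so H' = 1.515.

1.515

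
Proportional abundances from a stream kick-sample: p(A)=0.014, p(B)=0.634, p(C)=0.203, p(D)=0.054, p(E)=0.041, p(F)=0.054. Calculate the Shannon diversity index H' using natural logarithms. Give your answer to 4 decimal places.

Each pᵢ ln pᵢ term (working shown to 6 dp, full precision carried): 0.014×(-4.268698)=-0.059762, 0.634×(-0.455706)=-0.288918, 0.203×(-1.594549)=-0.323694, 0.054×(-2.918771)=-0.157614, 0.041×(-3.194183)=-0.130962, 0.054×(-2.918771)=-0.157614.
Sum = -1.118562, so H' = 1.1186.

1.1186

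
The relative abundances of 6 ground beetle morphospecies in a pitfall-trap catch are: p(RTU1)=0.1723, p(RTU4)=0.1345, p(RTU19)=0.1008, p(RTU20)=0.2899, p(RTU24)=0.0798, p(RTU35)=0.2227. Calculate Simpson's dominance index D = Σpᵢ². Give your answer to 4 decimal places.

0.1979

D = 0.1723² + 0.1345² + 0.1008² + 0.2899² + 0.0798² + 0.2227² = 0.029687 + 0.018090 + 0.010161 + 0.084042 + 0.006368 + 0.049595 = 0.197944 (working shown to 6 dp, full precision carried).
To 4 decimal places, D = 0.1979.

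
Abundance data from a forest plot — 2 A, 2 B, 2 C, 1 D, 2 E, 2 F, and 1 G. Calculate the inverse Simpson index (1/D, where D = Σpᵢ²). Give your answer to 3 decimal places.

Total N = 2+2+2+1+2+2+1 = 12, so the proportions are 0.1666667, 0.1666667, 0.1666667, 0.0833333, 0.1666667, 0.1666667, 0.0833333 (working shown to 7 dp, full precision carried).
D = 0.1666667² + 0.1666667² + 0.1666667² + 0.0833333² + 0.1666667² + 0.1666667² + 0.0833333² = 0.0277778 + 0.0277778 + 0.0277778 + 0.0069444 + 0.0277778 + 0.0277778 + 0.0069444 = 0.1527778.
So 1/D = 6.54545, i.e. 6.545 to 3 decimal places.

6.545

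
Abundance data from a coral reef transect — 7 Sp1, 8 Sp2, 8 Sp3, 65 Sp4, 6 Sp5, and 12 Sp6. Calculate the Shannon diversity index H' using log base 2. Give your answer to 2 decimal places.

1.84

Total N = 7+8+8+65+6+12 = 106, so the proportions are 0.066, 0.0755, 0.0755, 0.6132, 0.0566, 0.1132 (working shown to 4 dp, full precision carried).
Each pᵢ log₂ pᵢ term: 0.066×(-3.9206)=-0.2589, 0.0755×(-3.7279)=-0.2814, 0.0755×(-3.7279)=-0.2814, 0.6132×(-0.7056)=-0.4327, 0.0566×(-4.1430)=-0.2345, 0.1132×(-3.1430)=-0.3558.
Sum = -1.8446, so H' = 1.84.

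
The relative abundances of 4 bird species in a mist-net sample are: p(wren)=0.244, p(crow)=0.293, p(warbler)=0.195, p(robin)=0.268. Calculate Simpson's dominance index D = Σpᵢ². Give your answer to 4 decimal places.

D = 0.244² + 0.293² + 0.195² + 0.268² = 0.059536 + 0.085849 + 0.038025 + 0.071824 = 0.255234 (working shown to 6 dp, full precision carried).
To 4 decimal places, D = 0.2552.

0.2552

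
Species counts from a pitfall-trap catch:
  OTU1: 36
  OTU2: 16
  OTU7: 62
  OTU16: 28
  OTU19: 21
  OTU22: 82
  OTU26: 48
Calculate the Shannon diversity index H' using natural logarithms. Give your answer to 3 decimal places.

1.811

Total N = 36+16+62+28+21+82+48 = 293, so the proportions are 0.12287, 0.05461, 0.2116, 0.09556, 0.07167, 0.27986, 0.16382 (working shown to 5 dp, full precision carried).
Each pᵢ ln pᵢ term: 0.12287×(-2.09665)=-0.25761, 0.05461×(-2.90758)=-0.15878, 0.2116×(-1.55304)=-0.32863, 0.09556×(-2.34797)=-0.22438, 0.07167×(-2.63565)=-0.18890, 0.27986×(-1.27345)=-0.35639, 0.16382×(-1.80897)=-0.29635.
Sum = -1.81104, so H' = 1.811.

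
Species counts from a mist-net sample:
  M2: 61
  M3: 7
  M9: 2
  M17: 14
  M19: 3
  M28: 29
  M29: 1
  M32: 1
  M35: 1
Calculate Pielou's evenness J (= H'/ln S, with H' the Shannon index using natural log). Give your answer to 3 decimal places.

0.631

Total N = 61+7+2+14+3+29+1+1+1 = 119, so the proportions are 0.51261, 0.05882, 0.01681, 0.11765, 0.02521, 0.2437, 0.0084, 0.0084, 0.0084 (working shown to 5 dp, full precision carried).
H' = −Σ pᵢ ln pᵢ = −((-0.34255) + (-0.16666) + (-0.06867) + (-0.25177) + (-0.09279) + (-0.34406) + (-0.04016) + (-0.04016) + (-0.04016)) = 1.38698.
With S = 9 species, ln S = 2.19722, so J = 1.38698/2.19722 = 0.63124, i.e. 0.631 to 3 decimal places.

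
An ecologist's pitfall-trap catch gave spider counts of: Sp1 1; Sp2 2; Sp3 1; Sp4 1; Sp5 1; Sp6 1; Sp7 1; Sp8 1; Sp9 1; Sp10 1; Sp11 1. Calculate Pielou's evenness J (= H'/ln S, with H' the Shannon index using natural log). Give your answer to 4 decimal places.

0.9881

Total N = 1+2+1+1+1+1+1+1+1+1+1 = 12, so the proportions are 0.083333, 0.166667, 0.083333, 0.083333, 0.083333, 0.083333, 0.083333, 0.083333, 0.083333, 0.083333, 0.083333 (working shown to 6 dp, full precision carried).
H' = −Σ pᵢ ln pᵢ = −((-0.207076) + (-0.298627) + (-0.207076) + (-0.207076) + (-0.207076) + (-0.207076) + (-0.207076) + (-0.207076) + (-0.207076) + (-0.207076) + (-0.207076)) = 2.369382.
With S = 11 species, ln S = 2.397895, so J = 2.369382/2.397895 = 0.988109, i.e. 0.9881 to 4 decimal places.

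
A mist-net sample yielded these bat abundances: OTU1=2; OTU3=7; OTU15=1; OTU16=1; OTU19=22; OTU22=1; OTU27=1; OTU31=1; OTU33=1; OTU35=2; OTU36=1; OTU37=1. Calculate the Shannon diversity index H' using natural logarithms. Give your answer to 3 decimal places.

1.655

Total N = 2+7+1+1+22+1+1+1+1+2+1+1 = 41, so the proportions are 0.04878, 0.17073, 0.02439, 0.02439, 0.53659, 0.02439, 0.02439, 0.02439, 0.02439, 0.04878, 0.02439, 0.02439 (working shown to 5 dp, full precision carried).
Each pᵢ ln pᵢ term: 0.04878×(-3.02042)=-0.14734, 0.17073×(-1.76766)=-0.30180, 0.02439×(-3.71357)=-0.09057, 0.02439×(-3.71357)=-0.09057, 0.53659×(-0.62253)=-0.33404, 0.02439×(-3.71357)=-0.09057, 0.02439×(-3.71357)=-0.09057, 0.02439×(-3.71357)=-0.09057, 0.02439×(-3.71357)=-0.09057, 0.04878×(-3.02042)=-0.14734, 0.02439×(-3.71357)=-0.09057, 0.02439×(-3.71357)=-0.09057.
Sum = -1.65511, so H' = 1.655.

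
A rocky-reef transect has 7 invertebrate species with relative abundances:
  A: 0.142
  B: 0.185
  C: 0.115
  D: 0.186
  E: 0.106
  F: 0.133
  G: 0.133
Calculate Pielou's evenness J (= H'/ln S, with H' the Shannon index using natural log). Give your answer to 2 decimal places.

0.99

H' = −Σ pᵢ ln pᵢ = −((-0.2772) + (-0.3122) + (-0.2487) + (-0.3129) + (-0.2379) + (-0.2683) + (-0.2683)) = 1.9254 (working shown to 4 dp, full precision carried).
With S = 7 species, ln S = 1.9459, so J = 1.9254/1.9459 = 0.9895, i.e. 0.99 to 2 decimal places.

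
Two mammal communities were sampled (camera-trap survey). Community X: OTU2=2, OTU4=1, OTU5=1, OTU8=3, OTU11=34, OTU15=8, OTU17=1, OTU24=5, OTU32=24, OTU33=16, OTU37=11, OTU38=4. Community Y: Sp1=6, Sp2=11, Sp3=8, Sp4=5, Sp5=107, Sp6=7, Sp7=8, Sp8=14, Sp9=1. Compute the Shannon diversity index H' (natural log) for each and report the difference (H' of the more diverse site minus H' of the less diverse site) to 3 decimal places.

Community X: N=110, proportions 0.01818, 0.00909, 0.00909, 0.02727, 0.30909, 0.07273, 0.00909, 0.04545, 0.21818, 0.14545, 0.1, 0.03636, giving H' = 1.95668 (working shown to 5 dp, full precision carried).
Community Y: N=167, proportions 0.03593, 0.06587, 0.0479, 0.02994, 0.64072, 0.04192, 0.0479, 0.08383, 0.00599, giving H' = 1.35149.
Difference = |1.95668 − 1.35149| = 0.60519, i.e. 0.605 to 3 decimal places.

0.605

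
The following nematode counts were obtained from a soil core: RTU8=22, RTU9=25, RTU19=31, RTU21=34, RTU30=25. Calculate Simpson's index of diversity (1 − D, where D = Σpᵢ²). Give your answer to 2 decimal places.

Total N = 22+25+31+34+25 = 137, so the proportions are 0.1606, 0.1825, 0.2263, 0.2482, 0.1825 (working shown to 4 dp, full precision carried).
D = 0.1606² + 0.1825² + 0.2263² + 0.2482² + 0.1825² = 0.0258 + 0.0333 + 0.0512 + 0.0616 + 0.0333 = 0.2052.
So 1 − D = 0.7948, i.e. 0.79 to 2 decimal places.

0.79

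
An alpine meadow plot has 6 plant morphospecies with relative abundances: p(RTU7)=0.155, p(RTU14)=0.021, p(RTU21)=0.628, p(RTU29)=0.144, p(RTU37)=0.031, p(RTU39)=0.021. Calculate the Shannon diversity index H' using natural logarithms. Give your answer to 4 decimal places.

Each pᵢ ln pᵢ term (working shown to 6 dp, full precision carried): 0.155×(-1.864330)=-0.288971, 0.021×(-3.863233)=-0.081128, 0.628×(-0.465215)=-0.292155, 0.144×(-1.937942)=-0.279064, 0.031×(-3.473768)=-0.107687, 0.021×(-3.863233)=-0.081128.
Sum = -1.130133, so H' = 1.1301.

1.1301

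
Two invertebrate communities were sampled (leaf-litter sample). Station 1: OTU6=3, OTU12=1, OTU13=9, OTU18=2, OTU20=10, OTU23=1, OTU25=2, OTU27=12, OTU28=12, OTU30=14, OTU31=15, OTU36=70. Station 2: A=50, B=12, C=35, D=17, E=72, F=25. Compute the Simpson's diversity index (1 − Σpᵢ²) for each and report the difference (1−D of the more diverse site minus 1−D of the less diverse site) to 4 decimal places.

Station 1: N=151, proportions 0.019868, 0.006623, 0.059603, 0.013245, 0.066225, 0.006623, 0.013245, 0.07947, 0.07947, 0.092715, 0.099338, 0.463576, giving 1−D = 0.745230 (working shown to 6 dp, full precision carried).
Station 2: N=211, proportions 0.236967, 0.056872, 0.165877, 0.080569, 0.341232, 0.118483, giving 1−D = 0.776128.
Difference = |0.745230 − 0.776128| = 0.030898, i.e. 0.0309 to 4 decimal places.

0.0309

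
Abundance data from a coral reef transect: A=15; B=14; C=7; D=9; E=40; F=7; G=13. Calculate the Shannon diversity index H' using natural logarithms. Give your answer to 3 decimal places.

Total N = 15+14+7+9+40+7+13 = 105, so the proportions are 0.14286, 0.13333, 0.06667, 0.08571, 0.38095, 0.06667, 0.12381 (working shown to 5 dp, full precision carried).
Each pᵢ ln pᵢ term: 0.14286×(-1.94591)=-0.27799, 0.13333×(-2.01490)=-0.26865, 0.06667×(-2.70805)=-0.18054, 0.08571×(-2.45674)=-0.21058, 0.38095×(-0.96508)=-0.36765, 0.06667×(-2.70805)=-0.18054, 0.12381×(-2.08901)=-0.25864.
Sum = -1.74458, so H' = 1.745.

1.745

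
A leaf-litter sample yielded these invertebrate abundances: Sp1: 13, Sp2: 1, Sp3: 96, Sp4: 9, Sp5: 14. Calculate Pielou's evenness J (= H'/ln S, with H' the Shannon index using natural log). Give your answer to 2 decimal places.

0.57

Total N = 13+1+96+9+14 = 133, so the proportions are 0.0977, 0.0075, 0.7218, 0.0677, 0.1053 (working shown to 4 dp, full precision carried).
H' = −Σ pᵢ ln pᵢ = −((-0.2273) + (-0.0368) + (-0.2353) + (-0.1822) + (-0.2370)) = 0.9186.
With S = 5 species, ln S = 1.6094, so J = 0.9186/1.6094 = 0.5708, i.e. 0.57 to 2 decimal places.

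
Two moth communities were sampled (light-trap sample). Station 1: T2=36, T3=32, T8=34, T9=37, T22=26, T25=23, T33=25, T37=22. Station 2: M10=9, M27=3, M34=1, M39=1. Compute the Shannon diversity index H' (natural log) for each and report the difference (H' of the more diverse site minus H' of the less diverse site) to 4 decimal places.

1.0697

Station 1: N=235, proportions 0.153191, 0.13617, 0.144681, 0.157447, 0.110638, 0.097872, 0.106383, 0.093617, giving H' = 2.060810 (working shown to 6 dp, full precision carried).
Station 2: N=14, proportions 0.642857, 0.214286, 0.071429, 0.071429, giving H' = 0.991139.
Difference = |2.060810 − 0.991139| = 1.069671, i.e. 1.0697 to 4 decimal places.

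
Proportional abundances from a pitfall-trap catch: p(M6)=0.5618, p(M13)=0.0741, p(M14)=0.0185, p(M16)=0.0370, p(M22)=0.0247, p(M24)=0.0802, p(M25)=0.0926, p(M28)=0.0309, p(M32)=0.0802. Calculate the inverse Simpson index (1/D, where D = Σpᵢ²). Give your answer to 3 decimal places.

2.892

D = 0.5618² + 0.0741² + 0.0185² + 0.037² + 0.0247² + 0.0802² + 0.0926² + 0.0309² + 0.0802² = 0.315619 + 0.005491 + 0.000342 + 0.001369 + 0.000610 + 0.006432 + 0.008575 + 0.000955 + 0.006432 = 0.345825 (working shown to 6 dp, full precision carried).
So 1/D = 2.89164, i.e. 2.892 to 3 decimal places.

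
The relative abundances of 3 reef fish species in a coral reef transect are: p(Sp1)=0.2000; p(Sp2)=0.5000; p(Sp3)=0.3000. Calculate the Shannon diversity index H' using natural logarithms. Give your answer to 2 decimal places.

Each pᵢ ln pᵢ term (working shown to 4 dp, full precision carried): 0.2×(-1.6094)=-0.3219, 0.5×(-0.6931)=-0.3466, 0.3×(-1.2040)=-0.3612.
Sum = -1.0297, so H' = 1.03.

1.03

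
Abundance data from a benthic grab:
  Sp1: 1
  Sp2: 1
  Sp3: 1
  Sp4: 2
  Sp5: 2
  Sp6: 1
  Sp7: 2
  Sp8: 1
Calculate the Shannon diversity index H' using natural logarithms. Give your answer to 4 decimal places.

2.0198

Total N = 1+1+1+2+2+1+2+1 = 11, so the proportions are 0.090909, 0.090909, 0.090909, 0.181818, 0.181818, 0.090909, 0.181818, 0.090909 (working shown to 6 dp, full precision carried).
Each pᵢ ln pᵢ term: 0.090909×(-2.397895)=-0.217990, 0.090909×(-2.397895)=-0.217990, 0.090909×(-2.397895)=-0.217990, 0.181818×(-1.704748)=-0.309954, 0.181818×(-1.704748)=-0.309954, 0.090909×(-2.397895)=-0.217990, 0.181818×(-1.704748)=-0.309954, 0.090909×(-2.397895)=-0.217990.
Sum = -2.019815, so H' = 2.0198.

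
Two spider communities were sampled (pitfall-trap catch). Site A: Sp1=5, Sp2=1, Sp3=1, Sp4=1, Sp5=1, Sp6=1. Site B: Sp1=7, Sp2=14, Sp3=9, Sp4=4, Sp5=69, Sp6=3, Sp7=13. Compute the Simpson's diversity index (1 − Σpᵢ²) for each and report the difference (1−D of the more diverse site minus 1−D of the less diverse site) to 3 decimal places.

Site A: N=10, proportions 0.5, 0.1, 0.1, 0.1, 0.1, 0.1, giving 1−D = 0.70000 (working shown to 5 dp, full precision carried).
Site B: N=119, proportions 0.05882, 0.11765, 0.07563, 0.03361, 0.57983, 0.02521, 0.10924, giving 1−D = 0.62707.
Difference = |0.70000 − 0.62707| = 0.07293, i.e. 0.073 to 3 decimal places.

0.073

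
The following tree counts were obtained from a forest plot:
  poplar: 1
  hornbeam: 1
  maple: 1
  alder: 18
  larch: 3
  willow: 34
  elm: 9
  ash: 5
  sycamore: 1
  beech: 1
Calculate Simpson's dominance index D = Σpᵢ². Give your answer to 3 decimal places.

Total N = 1+1+1+18+3+34+9+5+1+1 = 74, so the proportions are 0.01351, 0.01351, 0.01351, 0.24324, 0.04054, 0.45946, 0.12162, 0.06757, 0.01351, 0.01351 (working shown to 5 dp, full precision carried).
D = 0.01351² + 0.01351² + 0.01351² + 0.24324² + 0.04054² + 0.45946² + 0.12162² + 0.06757² + 0.01351² + 0.01351² = 0.00018 + 0.00018 + 0.00018 + 0.05917 + 0.00164 + 0.21110 + 0.01479 + 0.00457 + 0.00018 + 0.00018 = 0.29218.
To 3 decimal places, D = 0.292.

0.292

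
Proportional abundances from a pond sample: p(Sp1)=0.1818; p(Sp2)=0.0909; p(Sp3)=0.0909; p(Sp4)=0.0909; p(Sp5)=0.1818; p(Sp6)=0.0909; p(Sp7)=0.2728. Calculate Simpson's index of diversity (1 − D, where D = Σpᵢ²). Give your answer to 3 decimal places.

0.826

D = 0.1818² + 0.0909² + 0.0909² + 0.0909² + 0.1818² + 0.0909² + 0.2728² = 0.03305 + 0.00826 + 0.00826 + 0.00826 + 0.03305 + 0.00826 + 0.07442 = 0.17357 (working shown to 5 dp, full precision carried).
So 1 − D = 0.82643, i.e. 0.826 to 3 decimal places.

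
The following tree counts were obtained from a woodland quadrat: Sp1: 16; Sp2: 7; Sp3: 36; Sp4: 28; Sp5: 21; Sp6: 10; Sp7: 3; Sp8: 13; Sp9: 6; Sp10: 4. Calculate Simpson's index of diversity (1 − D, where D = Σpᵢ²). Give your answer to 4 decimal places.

0.8478

Total N = 16+7+36+28+21+10+3+13+6+4 = 144, so the proportions are 0.111111, 0.048611, 0.25, 0.194444, 0.145833, 0.069444, 0.020833, 0.090278, 0.041667, 0.027778 (working shown to 6 dp, full precision carried).
D = 0.111111² + 0.048611² + 0.25² + 0.194444² + 0.145833² + 0.069444² + 0.020833² + 0.090278² + 0.041667² + 0.027778² = 0.012346 + 0.002363 + 0.062500 + 0.037809 + 0.021267 + 0.004823 + 0.000434 + 0.008150 + 0.001736 + 0.000772 = 0.152199.
So 1 − D = 0.847801, i.e. 0.8478 to 4 decimal places.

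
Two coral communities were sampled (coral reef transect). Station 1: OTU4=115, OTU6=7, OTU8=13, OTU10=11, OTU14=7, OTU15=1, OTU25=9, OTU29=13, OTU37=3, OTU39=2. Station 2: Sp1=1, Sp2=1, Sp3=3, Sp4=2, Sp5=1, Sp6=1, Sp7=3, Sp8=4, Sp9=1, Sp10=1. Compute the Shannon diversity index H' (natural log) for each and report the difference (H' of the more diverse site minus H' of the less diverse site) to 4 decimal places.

Station 1: N=181, proportions 0.635359, 0.038674, 0.071823, 0.060773, 0.038674, 0.005525, 0.049724, 0.071823, 0.016575, 0.01105, giving H' = 1.383952 (working shown to 6 dp, full precision carried).
Station 2: N=18, proportions 0.055556, 0.055556, 0.166667, 0.111111, 0.055556, 0.055556, 0.166667, 0.222222, 0.055556, 0.055556, giving H' = 2.139086.
Difference = |1.383952 − 2.139086| = 0.755134, i.e. 0.7551 to 4 decimal places.

0.7551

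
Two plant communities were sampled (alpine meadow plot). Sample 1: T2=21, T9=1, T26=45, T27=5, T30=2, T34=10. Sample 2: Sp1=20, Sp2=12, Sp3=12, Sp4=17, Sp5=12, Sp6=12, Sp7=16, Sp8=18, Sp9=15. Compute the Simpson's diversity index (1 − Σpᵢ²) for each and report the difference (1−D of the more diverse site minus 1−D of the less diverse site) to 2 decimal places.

Sample 1: N=84, proportions 0.25, 0.0119, 0.5357, 0.0595, 0.0238, 0.119, giving 1−D = 0.6321 (working shown to 4 dp, full precision carried).
Sample 2: N=134, proportions 0.1493, 0.0896, 0.0896, 0.1269, 0.0896, 0.0896, 0.1194, 0.1343, 0.1119, giving 1−D = 0.8847.
Difference = |0.6321 − 0.8847| = 0.2526, i.e. 0.25 to 2 decimal places.

0.25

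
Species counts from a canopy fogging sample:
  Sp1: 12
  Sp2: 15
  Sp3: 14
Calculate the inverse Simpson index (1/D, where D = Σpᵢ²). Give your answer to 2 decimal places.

2.98

Total N = 12+15+14 = 41, so the proportions are 0.29268, 0.36585, 0.34146 (working shown to 5 dp, full precision carried).
D = 0.29268² + 0.36585² + 0.34146² = 0.08566 + 0.13385 + 0.11660 = 0.33611.
So 1/D = 2.9752, i.e. 2.98 to 2 decimal places.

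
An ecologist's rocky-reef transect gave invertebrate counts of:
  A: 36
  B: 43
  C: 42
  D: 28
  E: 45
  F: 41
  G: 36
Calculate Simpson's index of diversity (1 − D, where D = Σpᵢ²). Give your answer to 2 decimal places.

0.85

Total N = 36+43+42+28+45+41+36 = 271, so the proportions are 0.1328, 0.1587, 0.155, 0.1033, 0.1661, 0.1513, 0.1328 (working shown to 4 dp, full precision carried).
D = 0.1328² + 0.1587² + 0.155² + 0.1033² + 0.1661² + 0.1513² + 0.1328² = 0.0176 + 0.0252 + 0.0240 + 0.0107 + 0.0276 + 0.0229 + 0.0176 = 0.1456.
So 1 − D = 0.8544, i.e. 0.85 to 2 decimal places.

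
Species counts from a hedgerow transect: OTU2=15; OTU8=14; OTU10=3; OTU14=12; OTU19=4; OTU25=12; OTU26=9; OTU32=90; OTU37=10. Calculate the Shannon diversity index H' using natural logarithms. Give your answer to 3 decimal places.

1.616

Total N = 15+14+3+12+4+12+9+90+10 = 169, so the proportions are 0.08876, 0.08284, 0.01775, 0.07101, 0.02367, 0.07101, 0.05325, 0.53254, 0.05917 (working shown to 5 dp, full precision carried).
Each pᵢ ln pᵢ term: 0.08876×(-2.42185)=-0.21496, 0.08284×(-2.49084)=-0.20634, 0.01775×(-4.03129)=-0.07156, 0.07101×(-2.64499)=-0.18781, 0.02367×(-3.74360)=-0.08861, 0.07101×(-2.64499)=-0.18781, 0.05325×(-2.93267)=-0.15618, 0.53254×(-0.63009)=-0.33555, 0.05917×(-2.82731)=-0.16730.
Sum = -1.61611, so H' = 1.616.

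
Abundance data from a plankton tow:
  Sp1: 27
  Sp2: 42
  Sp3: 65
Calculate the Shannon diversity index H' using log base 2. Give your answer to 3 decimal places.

1.497

Total N = 27+42+65 = 134, so the proportions are 0.20149, 0.31343, 0.48507 (working shown to 5 dp, full precision carried).
Each pᵢ log₂ pᵢ term: 0.20149×(-2.31120)=-0.46569, 0.31343×(-1.67377)=-0.52462, 0.48507×(-1.04372)=-0.50628.
Sum = -1.49659, so H' = 1.497.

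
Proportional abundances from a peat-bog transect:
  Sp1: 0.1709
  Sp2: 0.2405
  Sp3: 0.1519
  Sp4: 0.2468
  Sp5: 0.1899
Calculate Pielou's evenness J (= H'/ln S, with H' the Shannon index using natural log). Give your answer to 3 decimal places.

H' = −Σ pᵢ ln pᵢ = −((-0.30193) + (-0.34272) + (-0.28626) + (-0.34532) + (-0.31547)) = 1.59170 (working shown to 5 dp, full precision carried).
With S = 5 species, ln S = 1.60944, so J = 1.59170/1.60944 = 0.98898, i.e. 0.989 to 3 decimal places.

0.989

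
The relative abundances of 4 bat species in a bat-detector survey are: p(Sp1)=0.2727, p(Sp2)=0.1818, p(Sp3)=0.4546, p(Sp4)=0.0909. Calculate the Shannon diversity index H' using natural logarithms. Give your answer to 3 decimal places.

Each pᵢ ln pᵢ term (working shown to 5 dp, full precision carried): 0.2727×(-1.29938)=-0.35434, 0.1818×(-1.70485)=-0.30994, 0.4546×(-0.78834)=-0.35838, 0.0909×(-2.39800)=-0.21798.
Sum = -1.24064, so H' = 1.241.

1.241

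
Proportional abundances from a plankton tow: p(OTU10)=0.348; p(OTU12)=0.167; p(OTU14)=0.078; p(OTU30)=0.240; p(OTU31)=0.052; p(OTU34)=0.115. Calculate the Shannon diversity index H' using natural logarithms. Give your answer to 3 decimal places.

1.610

Each pᵢ ln pᵢ term (working shown to 5 dp, full precision carried): 0.348×(-1.05555)=-0.36733, 0.167×(-1.78976)=-0.29889, 0.078×(-2.55105)=-0.19898, 0.24×(-1.42712)=-0.34251, 0.052×(-2.95651)=-0.15374, 0.115×(-2.16282)=-0.24872.
Sum = -1.61018, so H' = 1.610.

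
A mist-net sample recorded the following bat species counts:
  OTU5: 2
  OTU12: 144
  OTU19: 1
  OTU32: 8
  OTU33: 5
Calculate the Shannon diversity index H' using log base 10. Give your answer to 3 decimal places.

0.191

Total N = 2+144+1+8+5 = 160, so the proportions are 0.0125, 0.9, 0.00625, 0.05, 0.03125 (working shown to 5 dp, full precision carried).
Each pᵢ log₁₀ pᵢ term: 0.0125×(-1.90309)=-0.02379, 0.9×(-0.04576)=-0.04118, 0.00625×(-2.20412)=-0.01378, 0.05×(-1.30103)=-0.06505, 0.03125×(-1.50515)=-0.04704.
Sum = -0.19083, so H' = 0.191.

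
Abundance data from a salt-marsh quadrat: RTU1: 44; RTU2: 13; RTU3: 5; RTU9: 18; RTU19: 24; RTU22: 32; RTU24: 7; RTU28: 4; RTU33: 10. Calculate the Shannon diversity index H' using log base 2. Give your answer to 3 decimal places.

2.798

Total N = 44+13+5+18+24+32+7+4+10 = 157, so the proportions are 0.28025, 0.0828, 0.03185, 0.11465, 0.15287, 0.20382, 0.04459, 0.02548, 0.06369 (working shown to 5 dp, full precision carried).
Each pᵢ log₂ pᵢ term: 0.28025×(-1.83519)=-0.51432, 0.0828×(-3.59418)=-0.29761, 0.03185×(-4.97269)=-0.15837, 0.11465×(-3.12470)=-0.35825, 0.15287×(-2.70966)=-0.41422, 0.20382×(-2.29462)=-0.46769, 0.04459×(-4.48727)=-0.20007, 0.02548×(-5.29462)=-0.13489, 0.06369×(-3.97269)=-0.25304.
Sum = -2.79845, so H' = 2.798.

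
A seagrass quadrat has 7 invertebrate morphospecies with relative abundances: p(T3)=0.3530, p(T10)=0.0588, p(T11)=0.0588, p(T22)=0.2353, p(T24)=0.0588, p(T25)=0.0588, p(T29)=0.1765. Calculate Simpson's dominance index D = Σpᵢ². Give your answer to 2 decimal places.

0.22

D = 0.353² + 0.0588² + 0.0588² + 0.2353² + 0.0588² + 0.0588² + 0.1765² = 0.12461 + 0.00346 + 0.00346 + 0.05537 + 0.00346 + 0.00346 + 0.03115 = 0.22496 (working shown to 5 dp, full precision carried).
To 2 decimal places, D = 0.22.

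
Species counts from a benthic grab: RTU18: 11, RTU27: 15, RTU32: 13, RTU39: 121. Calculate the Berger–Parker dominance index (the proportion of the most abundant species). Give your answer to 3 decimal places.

Total N = 11+15+13+121 = 160, so the proportions are 0.06875, 0.09375, 0.08125, 0.75625 (working shown to 5 dp, full precision carried).
The largest proportion is 0.75625, i.e. d = 0.756 to 3 decimal places.

0.756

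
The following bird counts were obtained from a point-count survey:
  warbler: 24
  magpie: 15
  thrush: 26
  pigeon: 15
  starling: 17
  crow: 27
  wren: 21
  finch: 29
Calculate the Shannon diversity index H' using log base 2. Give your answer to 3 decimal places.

Total N = 24+15+26+15+17+27+21+29 = 174, so the proportions are 0.13793, 0.08621, 0.14943, 0.08621, 0.0977, 0.15517, 0.12069, 0.16667 (working shown to 5 dp, full precision carried).
Each pᵢ log₂ pᵢ term: 0.13793×(-2.85798)=-0.39420, 0.08621×(-3.53605)=-0.30483, 0.14943×(-2.74250)=-0.40980, 0.08621×(-3.53605)=-0.30483, 0.0977×(-3.35548)=-0.32783, 0.15517×(-2.68806)=-0.41711, 0.12069×(-3.05063)=-0.36818, 0.16667×(-2.58496)=-0.43083.
Sum = -2.95762, so H' = 2.958.

2.958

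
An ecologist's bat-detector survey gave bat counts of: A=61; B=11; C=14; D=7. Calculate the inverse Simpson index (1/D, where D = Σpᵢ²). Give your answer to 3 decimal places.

Total N = 61+11+14+7 = 93, so the proportions are 0.655914, 0.11828, 0.150538, 0.075269 (working shown to 6 dp, full precision carried).
D = 0.655914² + 0.11828² + 0.150538² + 0.075269² = 0.430223 + 0.013990 + 0.022662 + 0.005665 = 0.472540.
So 1/D = 2.11622, i.e. 2.116 to 3 decimal places.

2.116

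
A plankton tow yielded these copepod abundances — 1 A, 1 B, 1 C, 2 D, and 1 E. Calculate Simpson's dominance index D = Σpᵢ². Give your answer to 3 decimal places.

0.222

Total N = 1+1+1+2+1 = 6, so the proportions are 0.16667, 0.16667, 0.16667, 0.33333, 0.16667 (working shown to 5 dp, full precision carried).
D = 0.16667² + 0.16667² + 0.16667² + 0.33333² + 0.16667² = 0.02778 + 0.02778 + 0.02778 + 0.11111 + 0.02778 = 0.22222.
To 3 decimal places, D = 0.222.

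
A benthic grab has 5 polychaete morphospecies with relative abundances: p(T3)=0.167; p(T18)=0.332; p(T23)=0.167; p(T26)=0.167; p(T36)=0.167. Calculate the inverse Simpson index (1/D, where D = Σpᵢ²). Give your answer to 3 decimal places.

D = 0.167² + 0.332² + 0.167² + 0.167² + 0.167² = 0.0278890 + 0.1102240 + 0.0278890 + 0.0278890 + 0.0278890 = 0.2217800 (working shown to 7 dp, full precision carried).
So 1/D = 4.50897, i.e. 4.509 to 3 decimal places.

4.509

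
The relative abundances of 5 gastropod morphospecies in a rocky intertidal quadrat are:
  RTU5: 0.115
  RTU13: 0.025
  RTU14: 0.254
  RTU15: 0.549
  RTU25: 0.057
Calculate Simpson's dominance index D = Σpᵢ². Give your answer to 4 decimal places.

0.3830

D = 0.115² + 0.025² + 0.254² + 0.549² + 0.057² = 0.013225 + 0.000625 + 0.064516 + 0.301401 + 0.003249 = 0.383016 (working shown to 6 dp, full precision carried).
To 4 decimal places, D = 0.3830.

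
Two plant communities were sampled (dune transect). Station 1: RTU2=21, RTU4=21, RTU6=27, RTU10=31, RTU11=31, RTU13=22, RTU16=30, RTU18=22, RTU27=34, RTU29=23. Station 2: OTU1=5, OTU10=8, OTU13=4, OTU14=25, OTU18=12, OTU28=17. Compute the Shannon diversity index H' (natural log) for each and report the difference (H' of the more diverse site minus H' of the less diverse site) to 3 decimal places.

Station 1: N=262, proportions 0.08015, 0.08015, 0.10305, 0.11832, 0.11832, 0.08397, 0.1145, 0.08397, 0.12977, 0.08779, giving H' = 2.28659 (working shown to 5 dp, full precision carried).
Station 2: N=71, proportions 0.07042, 0.11268, 0.05634, 0.35211, 0.16901, 0.23944, giving H' = 1.60517.
Difference = |2.28659 − 1.60517| = 0.68142, i.e. 0.681 to 3 decimal places.

0.681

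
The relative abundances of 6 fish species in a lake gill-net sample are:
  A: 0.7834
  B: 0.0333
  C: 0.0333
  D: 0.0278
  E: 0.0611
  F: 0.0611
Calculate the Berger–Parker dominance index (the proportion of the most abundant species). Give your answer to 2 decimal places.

0.78

The largest proportion is 0.7834, i.e. d = 0.78 to 2 decimal places.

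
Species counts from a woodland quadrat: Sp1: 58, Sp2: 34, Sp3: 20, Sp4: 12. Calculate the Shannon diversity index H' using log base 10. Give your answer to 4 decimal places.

0.5344

Total N = 58+34+20+12 = 124, so the proportions are 0.467742, 0.274194, 0.16129, 0.096774 (working shown to 6 dp, full precision carried).
Each pᵢ log₁₀ pᵢ term: 0.467742×(-0.329994)=-0.154352, 0.274194×(-0.561943)=-0.154081, 0.16129×(-0.792392)=-0.127805, 0.096774×(-1.014240)=-0.098152.
Sum = -0.534390, so H' = 0.5344.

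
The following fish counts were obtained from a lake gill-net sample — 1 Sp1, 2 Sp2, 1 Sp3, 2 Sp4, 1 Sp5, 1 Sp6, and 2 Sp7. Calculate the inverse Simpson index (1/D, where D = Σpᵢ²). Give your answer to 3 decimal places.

Total N = 1+2+1+2+1+1+2 = 10, so the proportions are 0.1, 0.2, 0.1, 0.2, 0.1, 0.1, 0.2 (working shown to 7 dp, full precision carried).
D = 0.1² + 0.2² + 0.1² + 0.2² + 0.1² + 0.1² + 0.2² = 0.0100000 + 0.0400000 + 0.0100000 + 0.0400000 + 0.0100000 + 0.0100000 + 0.0400000 = 0.1600000.
So 1/D = 6.25000, i.e. 6.250 to 3 decimal places.

6.250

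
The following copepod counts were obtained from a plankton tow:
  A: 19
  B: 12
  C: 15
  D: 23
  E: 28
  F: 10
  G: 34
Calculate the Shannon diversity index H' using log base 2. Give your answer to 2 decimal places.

Total N = 19+12+15+23+28+10+34 = 141, so the proportions are 0.1348, 0.0851, 0.1064, 0.1631, 0.1986, 0.0709, 0.2411 (working shown to 4 dp, full precision carried).
Each pᵢ log₂ pᵢ term: 0.1348×(-2.8916)=-0.3897, 0.0851×(-3.5546)=-0.3025, 0.1064×(-3.2327)=-0.3439, 0.1631×(-2.6160)=-0.4267, 0.1986×(-2.3322)=-0.4631, 0.0709×(-3.8176)=-0.2708, 0.2411×(-2.0521)=-0.4948.
Sum = -2.6915, so H' = 2.69.

2.69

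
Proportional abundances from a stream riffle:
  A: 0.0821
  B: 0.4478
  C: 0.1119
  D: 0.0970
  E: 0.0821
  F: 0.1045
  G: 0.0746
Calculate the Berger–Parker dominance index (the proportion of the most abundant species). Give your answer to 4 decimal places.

The largest proportion is 0.4478, i.e. d = 0.4478 to 4 decimal places.

0.4478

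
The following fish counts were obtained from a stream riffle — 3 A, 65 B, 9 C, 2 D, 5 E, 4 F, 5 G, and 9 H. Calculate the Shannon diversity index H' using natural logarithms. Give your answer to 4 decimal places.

1.3190

Total N = 3+65+9+2+5+4+5+9 = 102, so the proportions are 0.029412, 0.637255, 0.088235, 0.019608, 0.04902, 0.039216, 0.04902, 0.088235 (working shown to 6 dp, full precision carried).
Each pᵢ ln pᵢ term: 0.029412×(-3.526361)=-0.103716, 0.637255×(-0.450586)=-0.287138, 0.088235×(-2.427748)=-0.214213, 0.019608×(-3.931826)=-0.077095, 0.04902×(-3.015535)=-0.147820, 0.039216×(-3.238678)=-0.127007, 0.04902×(-3.015535)=-0.147820, 0.088235×(-2.427748)=-0.214213.
Sum = -1.319023, so H' = 1.3190.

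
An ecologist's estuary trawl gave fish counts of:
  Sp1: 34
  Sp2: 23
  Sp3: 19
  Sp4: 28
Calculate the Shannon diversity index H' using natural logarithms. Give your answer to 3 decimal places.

Total N = 34+23+19+28 = 104, so the proportions are 0.32692, 0.22115, 0.18269, 0.26923 (working shown to 5 dp, full precision carried).
Each pᵢ ln pᵢ term: 0.32692×(-1.11803)=-0.36551, 0.22115×(-1.50890)=-0.33370, 0.18269×(-1.69995)=-0.31057, 0.26923×(-1.31219)=-0.35328.
Sum = -1.36306, so H' = 1.363.

1.363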